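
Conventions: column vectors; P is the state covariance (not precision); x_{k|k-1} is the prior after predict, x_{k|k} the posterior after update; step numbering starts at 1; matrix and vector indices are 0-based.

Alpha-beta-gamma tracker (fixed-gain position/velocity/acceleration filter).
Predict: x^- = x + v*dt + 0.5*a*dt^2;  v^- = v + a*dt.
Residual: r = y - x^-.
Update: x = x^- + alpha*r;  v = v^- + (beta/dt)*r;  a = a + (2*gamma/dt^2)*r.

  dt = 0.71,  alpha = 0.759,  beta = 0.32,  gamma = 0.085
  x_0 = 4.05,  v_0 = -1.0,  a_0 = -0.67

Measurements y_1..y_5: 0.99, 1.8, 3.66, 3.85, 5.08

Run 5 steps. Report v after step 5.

step 1: x_pred=3.1711  r=-2.1811  x^+=1.5157  v^+=-2.4587  a^+=-1.4056
step 2: x_pred=-0.5843  r=2.3843  x^+=1.2254  v^+=-2.3821  a^+=-0.6015
step 3: x_pred=-0.6175  r=4.2775  x^+=2.6291  v^+=-0.8812  a^+=0.8410
step 4: x_pred=2.2154  r=1.6346  x^+=3.4561  v^+=0.4526  a^+=1.3923
step 5: x_pred=4.1284  r=0.9516  x^+=4.8507  v^+=1.8700  a^+=1.7132

v_post = 1.8700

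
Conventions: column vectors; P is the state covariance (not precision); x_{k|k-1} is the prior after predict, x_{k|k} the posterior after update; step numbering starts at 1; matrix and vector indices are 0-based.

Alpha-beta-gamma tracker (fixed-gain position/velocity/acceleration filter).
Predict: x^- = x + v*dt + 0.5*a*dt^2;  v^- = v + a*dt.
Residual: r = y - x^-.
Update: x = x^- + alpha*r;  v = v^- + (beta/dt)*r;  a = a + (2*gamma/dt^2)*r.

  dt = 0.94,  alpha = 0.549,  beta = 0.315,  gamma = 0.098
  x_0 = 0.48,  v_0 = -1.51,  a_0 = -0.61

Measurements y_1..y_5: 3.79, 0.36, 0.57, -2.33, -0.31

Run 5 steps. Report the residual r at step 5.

resid = 1.6260

step 1: x_pred=-1.2089  r=4.9989  x^+=1.5355  v^+=-0.4082  a^+=0.4989
step 2: x_pred=1.3721  r=-1.0121  x^+=0.8165  v^+=-0.2785  a^+=0.2743
step 3: x_pred=0.6759  r=-0.1059  x^+=0.6178  v^+=-0.0561  a^+=0.2508
step 4: x_pred=0.6759  r=-3.0059  x^+=-0.9744  v^+=-0.8276  a^+=-0.4159
step 5: x_pred=-1.9360  r=1.6260  x^+=-1.0433  v^+=-0.6736  a^+=-0.0552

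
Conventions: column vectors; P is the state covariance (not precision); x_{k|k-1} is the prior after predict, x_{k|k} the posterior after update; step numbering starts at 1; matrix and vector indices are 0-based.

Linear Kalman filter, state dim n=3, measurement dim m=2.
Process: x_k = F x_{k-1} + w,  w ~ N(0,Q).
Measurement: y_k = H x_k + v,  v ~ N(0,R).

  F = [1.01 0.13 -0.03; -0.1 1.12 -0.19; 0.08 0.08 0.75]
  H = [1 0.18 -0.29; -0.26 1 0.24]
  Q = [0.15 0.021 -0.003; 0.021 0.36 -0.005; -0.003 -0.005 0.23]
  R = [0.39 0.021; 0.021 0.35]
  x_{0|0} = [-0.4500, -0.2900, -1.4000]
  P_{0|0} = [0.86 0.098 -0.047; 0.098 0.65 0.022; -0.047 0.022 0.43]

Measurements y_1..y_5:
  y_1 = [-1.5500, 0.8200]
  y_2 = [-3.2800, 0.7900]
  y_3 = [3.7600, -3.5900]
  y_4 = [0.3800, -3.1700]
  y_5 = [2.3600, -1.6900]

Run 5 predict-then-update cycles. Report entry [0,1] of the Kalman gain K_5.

K[0,1] = -0.0949

step 1: x^-=[-0.4502, -0.0138, -1.1092]  P^-=[1.0671 0.1484 0.0391; 0.1484 1.1664 0.0155; 0.0391 0.0155 0.4798]  S=[1.5643 0.0701; 0.0701 1.5415]  K=[0.6968 -0.1093; 0.1937 0.7252; -0.0658 0.0811]  nu=[-1.4190, 0.9830]  x^+=[-1.5465, 0.4242, -0.9361]  P^+=[0.2997 0.0255 0.1200; 0.0255 0.2773 -0.0530; 0.1200 -0.0530 0.4636]
step 2: x^-=[-1.4787, 0.8076, -0.7918]  P^-=[0.4607 0.0427 0.1016; 0.0427 0.7489 -0.1011; 0.1016 -0.1011 0.5028]  S=[0.8842 0.0987; 0.0987 1.0756]  K=[0.5070 -0.0955; 0.1615 0.6486; -0.0706 0.0001]  nu=[-2.1763, -0.2120]  x^+=[-2.5619, 0.3187, -0.6382]  P^+=[0.2331 0.0060 0.1326; 0.0060 0.2527 -0.0866; 0.1326 -0.0866 0.4984]
step 3: x^-=[-2.5269, 0.7343, -0.6581]  P^-=[0.3867 0.0238 0.0997; 0.0238 0.7379 -0.1381; 0.0997 -0.1381 0.5191]  S=[0.8095 0.1054; 0.1054 1.0528]  K=[0.4599 -0.0962; 0.1587 0.6476; -0.0898 -0.0285]  nu=[5.9639, -4.8234]  x^+=[0.6796, -1.4431, -1.0563]  P^+=[0.2151 0.0006 0.1307; 0.0006 0.2543 -0.1006; 0.1307 -0.1006 0.5111]
step 4: x^-=[0.5305, -1.4836, -0.8533]  P^-=[0.3672 0.0210 0.0947; 0.0210 0.7472 -0.1515; 0.0947 -0.1515 0.5242]  S=[0.7940 0.1108; 0.1108 1.0568]  K=[0.4460 -0.0957; 0.1604 0.6507; -0.1013 -0.0370]  nu=[-0.1309, -1.3437]  x^+=[0.6007, -2.3789, -0.7904]  P^+=[0.2090 -0.0004 0.1276; -0.0004 0.2562 -0.1052; 0.1276 -0.1052 0.5137]
step 5: x^-=[0.3212, -2.5743, -0.7350]  P^-=[0.3610 0.0217 0.0913; 0.0217 0.7518 -0.1552; 0.0913 -0.1552 0.5246]  S=[0.7905 0.1137; 0.1137 1.0592]  K=[0.4417 -0.0949; 0.1618 0.6519; -0.1067 -0.0386]  nu=[2.2890, 1.1442]  x^+=[1.2238, -1.4581, -1.0235]  P^+=[0.2067 -0.0003 0.1255; -0.0003 0.2570 -0.1063; 0.1255 -0.1063 0.5131]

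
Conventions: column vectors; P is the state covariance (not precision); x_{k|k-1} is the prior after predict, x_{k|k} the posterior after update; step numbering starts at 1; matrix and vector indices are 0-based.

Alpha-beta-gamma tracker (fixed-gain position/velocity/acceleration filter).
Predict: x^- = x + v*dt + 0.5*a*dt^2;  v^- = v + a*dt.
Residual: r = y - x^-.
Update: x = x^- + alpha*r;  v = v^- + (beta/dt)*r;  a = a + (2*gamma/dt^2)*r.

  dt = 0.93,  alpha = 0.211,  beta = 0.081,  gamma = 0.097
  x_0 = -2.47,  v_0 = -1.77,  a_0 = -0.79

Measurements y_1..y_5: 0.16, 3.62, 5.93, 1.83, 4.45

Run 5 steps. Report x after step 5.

x_post = 8.3107

step 1: x_pred=-4.4577  r=4.6177  x^+=-3.4834  v^+=-2.1025  a^+=0.2458
step 2: x_pred=-5.3324  r=8.9524  x^+=-3.4435  v^+=-1.0942  a^+=2.2538
step 3: x_pred=-3.4864  r=9.4164  x^+=-1.4996  v^+=1.8220  a^+=4.3660
step 4: x_pred=2.0830  r=-0.2530  x^+=2.0296  v^+=5.8603  a^+=4.3092
step 5: x_pred=9.3432  r=-4.8932  x^+=8.3107  v^+=9.4417  a^+=3.2117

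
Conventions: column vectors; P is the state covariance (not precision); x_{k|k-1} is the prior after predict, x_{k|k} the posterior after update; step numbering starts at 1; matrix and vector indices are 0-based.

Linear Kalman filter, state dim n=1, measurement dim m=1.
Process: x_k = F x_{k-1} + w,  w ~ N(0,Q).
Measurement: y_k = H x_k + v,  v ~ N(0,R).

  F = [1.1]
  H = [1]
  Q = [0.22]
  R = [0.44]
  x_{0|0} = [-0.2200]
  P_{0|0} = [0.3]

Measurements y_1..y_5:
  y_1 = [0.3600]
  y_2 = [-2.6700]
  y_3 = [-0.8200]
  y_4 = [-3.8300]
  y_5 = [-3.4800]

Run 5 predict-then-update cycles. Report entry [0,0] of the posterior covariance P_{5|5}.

step 1: x^-=[-0.2420]  P^-=[0.5830]  S=[1.0230]  K=[0.5699]  nu=[0.6020]  x^+=[0.1011]  P^+=[0.2508]
step 2: x^-=[0.1112]  P^-=[0.5234]  S=[0.9634]  K=[0.5433]  nu=[-2.7812]  x^+=[-1.3998]  P^+=[0.2390]
step 3: x^-=[-1.5398]  P^-=[0.5092]  S=[0.9492]  K=[0.5365]  nu=[0.7198]  x^+=[-1.1536]  P^+=[0.2360]
step 4: x^-=[-1.2690]  P^-=[0.5056]  S=[0.9456]  K=[0.5347]  nu=[-2.5610]  x^+=[-2.6384]  P^+=[0.2353]
step 5: x^-=[-2.9022]  P^-=[0.5047]  S=[0.9447]  K=[0.5342]  nu=[-0.5778]  x^+=[-3.2109]  P^+=[0.2351]

P_post[0,0] = 0.2351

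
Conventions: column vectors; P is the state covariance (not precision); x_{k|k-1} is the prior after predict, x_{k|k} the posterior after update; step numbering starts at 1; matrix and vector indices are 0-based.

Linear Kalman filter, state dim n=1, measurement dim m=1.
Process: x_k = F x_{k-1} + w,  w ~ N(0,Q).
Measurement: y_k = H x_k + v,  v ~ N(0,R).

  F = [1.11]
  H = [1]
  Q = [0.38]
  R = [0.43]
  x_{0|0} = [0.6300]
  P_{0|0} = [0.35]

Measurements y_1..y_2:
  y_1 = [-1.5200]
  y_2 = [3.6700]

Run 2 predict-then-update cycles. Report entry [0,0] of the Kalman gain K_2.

K[0,0] = 0.6281

step 1: x^-=[0.6993]  P^-=[0.8112]  S=[1.2412]  K=[0.6536]  nu=[-2.2193]  x^+=[-0.7512]  P^+=[0.2810]
step 2: x^-=[-0.8338]  P^-=[0.7263]  S=[1.1563]  K=[0.6281]  nu=[4.5038]  x^+=[1.9951]  P^+=[0.2701]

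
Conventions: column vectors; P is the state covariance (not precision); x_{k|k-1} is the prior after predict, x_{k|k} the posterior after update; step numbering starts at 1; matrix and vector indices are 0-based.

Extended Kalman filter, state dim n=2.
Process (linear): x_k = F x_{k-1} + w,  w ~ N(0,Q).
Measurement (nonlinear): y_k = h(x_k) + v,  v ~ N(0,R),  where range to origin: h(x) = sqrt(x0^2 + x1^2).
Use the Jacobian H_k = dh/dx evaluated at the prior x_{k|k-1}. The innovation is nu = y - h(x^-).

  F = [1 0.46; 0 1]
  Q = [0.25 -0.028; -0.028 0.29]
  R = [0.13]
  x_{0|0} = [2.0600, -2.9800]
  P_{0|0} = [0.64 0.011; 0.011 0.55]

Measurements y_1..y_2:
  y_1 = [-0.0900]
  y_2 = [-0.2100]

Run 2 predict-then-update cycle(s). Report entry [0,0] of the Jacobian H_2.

H_jac[0,0] = 0.9326

step 1: x^-=[0.6892, -2.9800]  P^-=[1.0165 0.2360; 0.2360 0.8400]  H_jac=[0.2253 -0.9743]  S=[0.8753]  K=[-0.0010; -0.8742]  nu=[-3.1487]  x^+=[0.6924, -0.2275]  P^+=[1.0165 0.2352; 0.2352 0.1710]
step 2: x^-=[0.5878, -0.2275]  P^-=[1.5191 0.2859; 0.2859 0.4610]  H_jac=[0.9326 -0.3609]  S=[1.3188]  K=[0.9960; 0.0760]  nu=[-0.8402]  x^+=[-0.2491, -0.2913]  P^+=[0.2108 0.1861; 0.1861 0.4534]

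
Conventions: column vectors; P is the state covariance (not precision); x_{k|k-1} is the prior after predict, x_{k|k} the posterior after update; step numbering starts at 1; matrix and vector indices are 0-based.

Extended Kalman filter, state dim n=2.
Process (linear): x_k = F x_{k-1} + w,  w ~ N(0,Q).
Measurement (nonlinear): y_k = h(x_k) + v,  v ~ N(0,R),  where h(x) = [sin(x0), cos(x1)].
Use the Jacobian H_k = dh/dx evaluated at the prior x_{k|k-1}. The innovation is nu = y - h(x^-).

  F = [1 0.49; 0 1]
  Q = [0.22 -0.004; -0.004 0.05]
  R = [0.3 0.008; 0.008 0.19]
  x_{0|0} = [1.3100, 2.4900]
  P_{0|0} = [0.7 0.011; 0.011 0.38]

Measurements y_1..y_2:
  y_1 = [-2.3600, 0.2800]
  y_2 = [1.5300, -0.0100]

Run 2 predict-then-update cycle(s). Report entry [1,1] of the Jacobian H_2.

step 1: x^-=[2.5301, 2.4900]  P^-=[1.0220 0.1932; 0.1932 0.4300]  H_jac=[-0.8188 0.0000; 0.0000 -0.6065]  S=[0.9852 0.1039; 0.1039 0.3481]  K=[-0.8404 -0.0857; -0.0842 -0.7239]  nu=[-2.9341, 1.0751]  x^+=[4.9037, 1.9588]  P^+=[0.3087 0.0379; 0.0379 0.2279]
step 2: x^-=[5.8635, 1.9588]  P^-=[0.6206 0.1456; 0.1456 0.2779]  H_jac=[0.9132 0.0000; 0.0000 -0.9257]  S=[0.8176 -0.1151; -0.1151 0.4281]  K=[0.6744 -0.1335; 0.0811 -0.5791]  nu=[1.9375, 0.3683]  x^+=[7.1210, 1.9027]  P^+=[0.2204 0.0216; 0.0216 0.1182]

H_jac[1,1] = -0.9257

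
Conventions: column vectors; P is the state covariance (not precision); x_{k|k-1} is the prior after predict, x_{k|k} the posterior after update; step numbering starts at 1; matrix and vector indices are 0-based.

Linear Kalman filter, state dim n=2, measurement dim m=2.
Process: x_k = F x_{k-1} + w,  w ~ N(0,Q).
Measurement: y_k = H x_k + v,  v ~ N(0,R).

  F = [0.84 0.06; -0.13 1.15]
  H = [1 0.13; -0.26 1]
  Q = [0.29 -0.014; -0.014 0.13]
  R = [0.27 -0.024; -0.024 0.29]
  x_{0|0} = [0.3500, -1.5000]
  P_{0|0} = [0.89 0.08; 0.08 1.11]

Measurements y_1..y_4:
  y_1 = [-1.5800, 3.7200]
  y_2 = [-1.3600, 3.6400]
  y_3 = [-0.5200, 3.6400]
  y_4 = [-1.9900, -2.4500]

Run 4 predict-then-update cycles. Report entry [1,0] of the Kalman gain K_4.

step 1: x^-=[0.2040, -1.7705]  P^-=[0.9300 0.0421; 0.0421 1.5891]  S=[1.2378 -0.0186; -0.0186 1.9201]  K=[0.7543 -0.0967; 0.2132 0.8240]  nu=[-1.5538, 5.5435]  x^+=[-1.5043, 2.4659]  P^+=[0.2051 0.0072; 0.0072 0.2357]
step 2: x^-=[-1.1157, 3.0314]  P^-=[0.4363 -0.0133; -0.0133 0.4430]  S=[0.7103 -0.0927; -0.0927 0.7694]  K=[0.5997 -0.0924; 0.1403 0.5972]  nu=[-0.6384, 0.3185]  x^+=[-1.5280, 3.1320]  P^+=[0.1640 0.0014; 0.0014 0.1702]
step 3: x^-=[-1.0956, 3.8005]  P^-=[0.4064 -0.0188; -0.0188 0.3574]  S=[0.6776 -0.1014; -0.1014 0.6847]  K=[0.5819 -0.0956; 0.1227 0.5473]  nu=[0.0815, -0.4453]  x^+=[-1.0055, 3.5667]  P^+=[0.1594 -0.0002; -0.0002 0.1557]
step 4: x^-=[-0.6307, 4.2325]  P^-=[0.4030 -0.0209; -0.0209 0.3387]  S=[0.6733 -0.1050; -0.1050 0.6668]  K=[0.5794 -0.0973; 0.1177 0.5346]  nu=[-1.9096, -6.8464]  x^+=[-1.0708, 0.3475]  P^+=[0.1589 -0.0008; -0.0008 0.1520]

K[1,0] = 0.1177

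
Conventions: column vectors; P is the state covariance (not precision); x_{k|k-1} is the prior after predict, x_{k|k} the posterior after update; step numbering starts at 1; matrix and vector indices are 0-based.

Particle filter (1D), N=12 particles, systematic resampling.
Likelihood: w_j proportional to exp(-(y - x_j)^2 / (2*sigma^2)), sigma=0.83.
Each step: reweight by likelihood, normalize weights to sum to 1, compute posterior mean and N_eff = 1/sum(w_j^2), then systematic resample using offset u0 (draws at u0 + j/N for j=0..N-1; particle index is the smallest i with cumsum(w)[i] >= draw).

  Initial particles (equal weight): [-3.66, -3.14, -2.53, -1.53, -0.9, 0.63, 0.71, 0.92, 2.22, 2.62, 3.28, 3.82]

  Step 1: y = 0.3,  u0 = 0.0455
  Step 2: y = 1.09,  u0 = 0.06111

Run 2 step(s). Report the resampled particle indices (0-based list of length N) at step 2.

resampled_idx = [2, 3, 4, 5, 6, 6, 7, 8, 9, 10, 11, 11]

step 1: w=[0.0000, 0.0001, 0.0010, 0.0284, 0.1135, 0.2981, 0.2856, 0.2441, 0.0222, 0.0065, 0.0005, 0.0000]  mean=0.5352  Neff=4.0939  idx=[4, 4, 5, 5, 5, 6, 6, 6, 6, 7, 7, 7]
step 2: w=[0.0061, 0.0061, 0.0930, 0.0930, 0.0930, 0.0976, 0.0976, 0.0976, 0.0976, 0.1061, 0.1061, 0.1061]  mean=0.7349  Neff=10.2133  idx=[2, 3, 4, 5, 6, 6, 7, 8, 9, 10, 11, 11]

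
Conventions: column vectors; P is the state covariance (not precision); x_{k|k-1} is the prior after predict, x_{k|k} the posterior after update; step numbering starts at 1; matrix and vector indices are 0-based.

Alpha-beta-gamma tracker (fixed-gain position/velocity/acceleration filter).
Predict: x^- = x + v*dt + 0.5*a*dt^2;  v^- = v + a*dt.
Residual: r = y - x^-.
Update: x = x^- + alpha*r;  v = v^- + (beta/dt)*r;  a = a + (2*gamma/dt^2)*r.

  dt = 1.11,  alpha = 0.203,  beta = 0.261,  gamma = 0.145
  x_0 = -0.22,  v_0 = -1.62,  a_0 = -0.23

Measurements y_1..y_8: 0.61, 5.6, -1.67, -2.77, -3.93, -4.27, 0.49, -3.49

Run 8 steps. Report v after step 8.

step 1: x_pred=-2.1599  r=2.7699  x^+=-1.5976  v^+=-1.2240  a^+=0.4220
step 2: x_pred=-2.6963  r=8.2963  x^+=-1.0122  v^+=1.1951  a^+=2.3747
step 3: x_pred=1.7773  r=-3.4473  x^+=1.0775  v^+=3.0204  a^+=1.5633
step 4: x_pred=5.3932  r=-8.1632  x^+=3.7361  v^+=2.8362  a^+=-0.3581
step 5: x_pred=6.6636  r=-10.5936  x^+=4.5131  v^+=-0.0523  a^+=-2.8515
step 6: x_pred=2.6984  r=-6.9684  x^+=1.2838  v^+=-4.8560  a^+=-4.4917
step 7: x_pred=-6.8735  r=7.3635  x^+=-5.3787  v^+=-8.1104  a^+=-2.7585
step 8: x_pred=-16.0806  r=12.5906  x^+=-13.5247  v^+=-8.2118  a^+=0.2049

v_post = -8.2118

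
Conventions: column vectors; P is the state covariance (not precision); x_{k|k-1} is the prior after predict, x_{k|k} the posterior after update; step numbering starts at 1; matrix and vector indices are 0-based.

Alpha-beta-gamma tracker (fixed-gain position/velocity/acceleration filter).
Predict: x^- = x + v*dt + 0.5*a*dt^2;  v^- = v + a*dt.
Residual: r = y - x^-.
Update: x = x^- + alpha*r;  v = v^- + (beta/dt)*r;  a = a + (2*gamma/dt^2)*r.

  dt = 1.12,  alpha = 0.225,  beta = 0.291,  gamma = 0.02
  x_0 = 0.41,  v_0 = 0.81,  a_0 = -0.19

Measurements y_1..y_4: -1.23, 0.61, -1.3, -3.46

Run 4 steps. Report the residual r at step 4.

resid = -1.9411

step 1: x_pred=1.1980  r=-2.4280  x^+=0.6517  v^+=-0.0337  a^+=-0.2674
step 2: x_pred=0.4463  r=0.1637  x^+=0.4831  v^+=-0.2906  a^+=-0.2622
step 3: x_pred=-0.0068  r=-1.2932  x^+=-0.2978  v^+=-0.9203  a^+=-0.3034
step 4: x_pred=-1.5189  r=-1.9411  x^+=-1.9556  v^+=-1.7645  a^+=-0.3653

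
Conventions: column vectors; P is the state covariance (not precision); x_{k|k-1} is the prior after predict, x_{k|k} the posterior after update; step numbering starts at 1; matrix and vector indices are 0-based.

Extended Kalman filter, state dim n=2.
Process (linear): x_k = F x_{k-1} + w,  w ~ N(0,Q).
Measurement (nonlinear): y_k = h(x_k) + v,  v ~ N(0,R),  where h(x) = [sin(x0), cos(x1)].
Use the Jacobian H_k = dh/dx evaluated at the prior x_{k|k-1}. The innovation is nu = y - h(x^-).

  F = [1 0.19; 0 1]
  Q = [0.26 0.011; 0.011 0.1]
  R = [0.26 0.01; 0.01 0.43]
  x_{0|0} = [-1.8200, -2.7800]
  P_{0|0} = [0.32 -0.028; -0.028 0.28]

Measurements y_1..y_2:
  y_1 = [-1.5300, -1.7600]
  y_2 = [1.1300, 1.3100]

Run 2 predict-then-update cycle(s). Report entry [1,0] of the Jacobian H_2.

step 1: x^-=[-2.3482, -2.7800]  P^-=[0.5795 0.0362; 0.0362 0.3800]  H_jac=[-0.7014 0.0000; 0.0000 0.3538]  S=[0.5451 0.0010; 0.0010 0.4776]  K=[-0.7457 0.0284; -0.0471 0.2816]  nu=[-0.8173, -0.8247]  x^+=[-1.7622, -2.9737]  P^+=[0.2760 0.0134; 0.0134 0.3409]
step 2: x^-=[-2.3272, -2.9737]  P^-=[0.5534 0.0892; 0.0892 0.4409]  H_jac=[-0.6863 0.0000; 0.0000 0.1671]  S=[0.5207 -0.0002; -0.0002 0.4423]  K=[-0.7295 0.0333; -0.1175 0.1665]  nu=[1.8573, 2.2959]  x^+=[-3.6055, -2.8097]  P^+=[0.2759 0.0421; 0.0421 0.4215]

H_jac[1,0] = 0.0000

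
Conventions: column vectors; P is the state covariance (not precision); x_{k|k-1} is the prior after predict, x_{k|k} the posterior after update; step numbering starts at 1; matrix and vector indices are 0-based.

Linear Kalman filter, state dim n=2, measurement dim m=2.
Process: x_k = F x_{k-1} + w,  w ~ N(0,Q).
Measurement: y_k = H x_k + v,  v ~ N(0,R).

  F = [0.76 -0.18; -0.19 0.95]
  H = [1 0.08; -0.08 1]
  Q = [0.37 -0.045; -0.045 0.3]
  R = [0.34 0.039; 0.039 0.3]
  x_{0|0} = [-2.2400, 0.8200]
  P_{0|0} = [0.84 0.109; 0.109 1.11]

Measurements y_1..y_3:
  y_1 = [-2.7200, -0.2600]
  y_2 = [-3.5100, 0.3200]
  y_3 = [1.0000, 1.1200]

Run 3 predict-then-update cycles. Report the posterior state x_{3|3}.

x_post = [-0.3898, 0.7933]

step 1: x^-=[-1.8500, 1.2046]  P^-=[0.8613 -0.2737; -0.2737 1.2927]  S=[1.1658 -0.1984; -0.1984 1.6421]  K=[0.6989 -0.1242; -0.0100 0.7994]  nu=[-0.9664, -1.6126]  x^+=[-2.3251, -0.0749]  P^+=[0.2321 0.0086; 0.0086 0.2401]
step 2: x^-=[-1.7536, 0.3707]  P^-=[0.5095 -0.1131; -0.1131 0.5220]  S=[0.8347 -0.0724; -0.0724 0.8433]  K=[0.5881 -0.1320; -0.0311 0.6270]  nu=[-1.7860, -0.1909]  x^+=[-2.7788, 0.3065]  P^+=[0.1949 -0.0011; -0.0011 0.1868]
step 3: x^-=[-2.1670, 0.8191]  P^-=[0.4889 -0.1059; -0.1059 0.4760]  S=[0.8150 -0.0672; -0.0672 0.7961]  K=[0.5785 -0.1333; -0.0332 0.6058]  nu=[3.1015, 0.1275]  x^+=[-0.3898, 0.7933]  P^+=[0.1917 -0.0021; -0.0021 0.1803]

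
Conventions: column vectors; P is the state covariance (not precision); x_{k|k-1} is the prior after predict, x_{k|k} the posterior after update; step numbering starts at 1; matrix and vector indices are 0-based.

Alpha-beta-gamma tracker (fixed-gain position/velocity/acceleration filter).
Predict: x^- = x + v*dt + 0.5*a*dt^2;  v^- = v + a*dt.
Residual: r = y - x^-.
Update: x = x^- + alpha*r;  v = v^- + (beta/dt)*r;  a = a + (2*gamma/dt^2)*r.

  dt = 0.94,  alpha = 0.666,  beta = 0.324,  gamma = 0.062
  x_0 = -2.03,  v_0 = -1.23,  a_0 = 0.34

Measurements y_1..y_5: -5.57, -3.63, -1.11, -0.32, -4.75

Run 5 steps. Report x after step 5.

step 1: x_pred=-3.0360  r=-2.5340  x^+=-4.7236  v^+=-1.7838  a^+=-0.0156
step 2: x_pred=-6.4073  r=2.7773  x^+=-4.5576  v^+=-0.8412  a^+=0.3741
step 3: x_pred=-5.1831  r=4.0731  x^+=-2.4704  v^+=0.9144  a^+=0.9457
step 4: x_pred=-1.1930  r=0.8730  x^+=-0.6116  v^+=2.1043  a^+=1.0683
step 5: x_pred=1.8384  r=-6.5884  x^+=-2.5495  v^+=0.8376  a^+=0.1437

x_post = -2.5495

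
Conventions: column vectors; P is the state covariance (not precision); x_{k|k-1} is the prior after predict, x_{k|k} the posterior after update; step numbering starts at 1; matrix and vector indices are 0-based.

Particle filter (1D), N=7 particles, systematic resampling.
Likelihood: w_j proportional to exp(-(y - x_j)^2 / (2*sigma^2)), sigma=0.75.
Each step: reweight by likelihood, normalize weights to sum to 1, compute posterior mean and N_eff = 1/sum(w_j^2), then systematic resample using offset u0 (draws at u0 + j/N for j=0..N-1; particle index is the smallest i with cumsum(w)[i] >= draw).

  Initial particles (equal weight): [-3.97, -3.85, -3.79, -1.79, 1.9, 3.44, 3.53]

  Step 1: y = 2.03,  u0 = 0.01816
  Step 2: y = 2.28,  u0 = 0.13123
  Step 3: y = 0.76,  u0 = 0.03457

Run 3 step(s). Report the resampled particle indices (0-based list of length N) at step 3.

step 1: w=[0.0000, 0.0000, 0.0000, 0.0000, 0.7629, 0.1323, 0.1048]  mean=2.2746  Neff=1.6380  idx=[4, 4, 4, 4, 4, 4, 5]
step 2: w=[0.1576, 0.1576, 0.1576, 0.1576, 0.1576, 0.1576, 0.0542]  mean=1.9835  Neff=6.5777  idx=[0, 1, 2, 3, 4, 5, 6]
step 3: w=[0.1665, 0.1665, 0.1665, 0.1665, 0.1665, 0.1665, 0.0009]  mean=1.9014  Neff=6.0107  idx=[0, 1, 1, 2, 3, 4, 5]

resampled_idx = [0, 1, 1, 2, 3, 4, 5]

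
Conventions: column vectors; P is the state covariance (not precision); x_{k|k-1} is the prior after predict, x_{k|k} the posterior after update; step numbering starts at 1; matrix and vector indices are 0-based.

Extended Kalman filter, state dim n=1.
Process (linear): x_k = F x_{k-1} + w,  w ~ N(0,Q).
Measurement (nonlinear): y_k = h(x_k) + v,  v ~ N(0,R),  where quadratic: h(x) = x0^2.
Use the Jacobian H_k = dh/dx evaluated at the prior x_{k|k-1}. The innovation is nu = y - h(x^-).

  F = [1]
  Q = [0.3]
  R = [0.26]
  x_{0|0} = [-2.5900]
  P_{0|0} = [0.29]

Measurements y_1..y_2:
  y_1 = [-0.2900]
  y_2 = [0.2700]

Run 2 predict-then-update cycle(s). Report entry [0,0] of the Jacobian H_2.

step 1: x^-=[-2.5900]  P^-=[0.5900]  H_jac=[-5.1800]  S=[16.0911]  K=[-0.1899]  nu=[-6.9981]  x^+=[-1.2608]  P^+=[0.0095]
step 2: x^-=[-1.2608]  P^-=[0.3095]  H_jac=[-2.5217]  S=[2.2283]  K=[-0.3503]  nu=[-1.3197]  x^+=[-0.7986]  P^+=[0.0361]

H_jac[0,0] = -2.5217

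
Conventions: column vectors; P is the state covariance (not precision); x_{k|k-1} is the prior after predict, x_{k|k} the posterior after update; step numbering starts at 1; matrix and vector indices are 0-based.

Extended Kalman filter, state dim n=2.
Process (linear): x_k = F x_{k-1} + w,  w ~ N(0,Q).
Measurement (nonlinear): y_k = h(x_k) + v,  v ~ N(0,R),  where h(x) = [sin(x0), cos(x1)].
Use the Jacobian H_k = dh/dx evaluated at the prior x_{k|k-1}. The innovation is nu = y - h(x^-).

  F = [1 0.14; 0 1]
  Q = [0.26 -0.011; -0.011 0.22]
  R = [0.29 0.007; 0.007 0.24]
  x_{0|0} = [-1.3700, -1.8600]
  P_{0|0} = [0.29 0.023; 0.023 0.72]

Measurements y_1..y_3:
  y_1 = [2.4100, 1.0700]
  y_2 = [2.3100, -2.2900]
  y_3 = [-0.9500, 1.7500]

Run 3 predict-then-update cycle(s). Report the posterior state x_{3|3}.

step 1: x^-=[-1.6304, -1.8600]  P^-=[0.5706 0.1128; 0.1128 0.9400]  H_jac=[-0.0596 0.0000; 0.0000 0.9585]  S=[0.2920 0.0006; 0.0006 1.1035]  K=[-0.1166 0.0980; -0.0246 0.8164]  nu=[3.4082, 1.3552]  x^+=[-1.8949, -0.8373]  P^+=[0.5560 0.0237; 0.0237 0.2043]
step 2: x^-=[-2.0121, -0.8373]  P^-=[0.8266 0.0413; 0.0413 0.4243]  H_jac=[-0.4271 0.0000; 0.0000 0.7429]  S=[0.4408 -0.0061; -0.0061 0.4741]  K=[-0.8002 0.0544; -0.0308 0.6643]  nu=[3.2142, -2.9594]  x^+=[-4.7451, -2.9024]  P^+=[0.5424 0.0100; 0.0100 0.2143]
step 3: x^-=[-5.1514, -2.9024]  P^-=[0.8095 0.0290; 0.0290 0.4343]  H_jac=[0.4251 0.0000; 0.0000 0.2369]  S=[0.4363 0.0099; 0.0099 0.2644]  K=[0.7888 -0.0036; 0.0195 0.3885]  nu=[-1.8552, 2.7215]  x^+=[-6.6245, -1.8813]  P^+=[0.5381 0.0197; 0.0197 0.3941]

x_post = [-6.6245, -1.8813]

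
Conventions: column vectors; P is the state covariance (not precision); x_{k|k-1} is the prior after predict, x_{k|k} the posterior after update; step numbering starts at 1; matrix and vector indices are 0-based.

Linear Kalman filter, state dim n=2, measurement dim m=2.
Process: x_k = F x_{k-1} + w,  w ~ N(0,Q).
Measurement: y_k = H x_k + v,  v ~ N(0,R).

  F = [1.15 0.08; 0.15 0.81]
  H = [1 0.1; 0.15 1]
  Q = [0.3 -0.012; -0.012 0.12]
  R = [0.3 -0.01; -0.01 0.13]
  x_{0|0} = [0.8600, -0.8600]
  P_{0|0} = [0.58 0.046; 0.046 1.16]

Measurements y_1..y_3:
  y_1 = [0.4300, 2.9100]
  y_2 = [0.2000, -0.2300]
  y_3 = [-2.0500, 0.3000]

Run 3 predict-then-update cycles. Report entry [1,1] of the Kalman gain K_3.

step 1: x^-=[0.9202, -0.5676]  P^-=[1.0829 0.2066; 0.2066 0.9053]  S=[1.4333 0.4527; 0.4527 1.1217]  K=[0.7633 0.0210; -0.0646 0.8608]  nu=[-0.4334, 3.3396]  x^+=[0.6593, 2.3351]  P^+=[0.2328 -0.0398; -0.0398 0.1185]
step 2: x^-=[0.9450, 1.9903]  P^-=[0.6013 -0.0017; -0.0017 0.1933]  S=[0.9029 0.0978; 0.0978 0.3363]  K=[0.6580 0.0717; -0.0441 0.5868]  nu=[-0.9440, -2.3621]  x^+=[0.1544, 0.6458]  P^+=[0.1994 -0.0272; -0.0272 0.0808]
step 3: x^-=[0.2292, 0.5462]  P^-=[0.5592 0.0020; 0.0020 0.1709]  S=[0.8613 0.0930; 0.0930 0.3141]  K=[0.6404 0.0838; -0.0379 0.5563]  nu=[-2.3338, -0.2806]  x^+=[-1.2890, 0.4786]  P^+=[0.1938 -0.0246; -0.0246 0.0764]

K[1,1] = 0.5563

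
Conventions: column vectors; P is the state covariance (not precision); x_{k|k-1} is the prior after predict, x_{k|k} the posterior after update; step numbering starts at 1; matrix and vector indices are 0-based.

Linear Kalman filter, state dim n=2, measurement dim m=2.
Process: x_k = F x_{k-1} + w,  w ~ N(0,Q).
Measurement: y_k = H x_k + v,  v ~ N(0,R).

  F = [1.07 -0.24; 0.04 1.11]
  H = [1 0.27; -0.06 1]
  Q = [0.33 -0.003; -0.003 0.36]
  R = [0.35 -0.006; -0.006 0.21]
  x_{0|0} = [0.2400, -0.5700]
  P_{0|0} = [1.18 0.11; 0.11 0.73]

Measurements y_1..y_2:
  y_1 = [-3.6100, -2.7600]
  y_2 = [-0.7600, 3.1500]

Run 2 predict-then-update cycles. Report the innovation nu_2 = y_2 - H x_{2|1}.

step 1: x^-=[0.3936, -0.6231]  P^-=[1.6665 -0.0174; -0.0174 1.2711]  S=[2.0998 0.2201; 0.2201 1.4892]  K=[0.8123 -0.1989; 0.0667 0.8444]  nu=[-3.8354, -2.1133]  x^+=[-2.3015, -2.6632]  P^+=[0.2933 -0.0290; -0.0290 0.1752]
step 2: x^-=[-1.8234, -3.0482]  P^-=[0.6908 -0.0713; -0.0713 0.5737]  S=[1.0441 0.0373; 0.0373 0.7948]  K=[0.6493 -0.1724; 0.0542 0.7247]  nu=[1.8864, 6.0888]  x^+=[-1.6479, 1.4667]  P^+=[0.2353 -0.0260; -0.0260 0.1503]

innov = [1.8864, 6.0888]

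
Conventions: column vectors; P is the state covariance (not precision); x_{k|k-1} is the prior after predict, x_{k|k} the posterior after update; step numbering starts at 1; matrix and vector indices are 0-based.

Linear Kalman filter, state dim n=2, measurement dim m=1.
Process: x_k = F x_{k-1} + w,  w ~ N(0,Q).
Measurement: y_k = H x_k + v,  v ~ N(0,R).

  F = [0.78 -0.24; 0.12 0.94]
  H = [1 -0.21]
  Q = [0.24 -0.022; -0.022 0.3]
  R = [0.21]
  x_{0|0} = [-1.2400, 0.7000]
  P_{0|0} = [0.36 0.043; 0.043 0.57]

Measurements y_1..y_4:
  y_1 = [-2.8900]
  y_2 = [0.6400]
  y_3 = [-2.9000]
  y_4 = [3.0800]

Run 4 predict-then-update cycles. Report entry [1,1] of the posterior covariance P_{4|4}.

step 1: x^-=[-1.1352, 0.5092]  P^-=[0.4758 -0.0866; -0.0866 0.8185]  S=[0.7582]  K=[0.6514; -0.3409]  nu=[-1.6479]  x^+=[-2.2087, 1.0710]  P^+=[0.1540 0.0818; 0.0818 0.7304]
step 2: x^-=[-1.9798, 0.7417]  P^-=[0.3451 -0.1148; -0.1148 0.9661]  S=[0.6459]  K=[0.5716; -0.4917]  nu=[2.7756]  x^+=[-0.3932, -0.6232]  P^+=[0.1341 0.0668; 0.0668 0.8099]
step 3: x^-=[-0.1572, -0.6330]  P^-=[0.3432 -0.1451; -0.1451 1.0326]  S=[0.6597]  K=[0.5664; -0.5487]  nu=[-2.8758]  x^+=[-1.7861, 0.9449]  P^+=[0.1315 0.0599; 0.0599 0.8340]
step 4: x^-=[-1.6199, 0.6738]  P^-=[0.3456 -0.1556; -0.1556 1.0524]  S=[0.6674]  K=[0.5668; -0.5643]  nu=[4.8415]  x^+=[1.1244, -2.0583]  P^+=[0.1312 0.0579; 0.0579 0.8398]

P_post[1,1] = 0.8398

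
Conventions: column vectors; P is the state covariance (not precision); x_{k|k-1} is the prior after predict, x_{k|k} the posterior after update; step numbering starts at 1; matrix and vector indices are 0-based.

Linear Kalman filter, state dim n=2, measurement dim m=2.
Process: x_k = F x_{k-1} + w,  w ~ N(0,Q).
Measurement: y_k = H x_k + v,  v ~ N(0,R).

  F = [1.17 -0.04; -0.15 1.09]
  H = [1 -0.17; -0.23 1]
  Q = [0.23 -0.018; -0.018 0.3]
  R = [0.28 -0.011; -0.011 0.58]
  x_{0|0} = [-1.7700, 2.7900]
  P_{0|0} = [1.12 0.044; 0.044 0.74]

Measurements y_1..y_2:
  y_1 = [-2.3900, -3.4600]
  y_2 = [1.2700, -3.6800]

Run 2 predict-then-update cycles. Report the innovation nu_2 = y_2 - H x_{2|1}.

innov = [3.6518, -3.0102]

step 1: x^-=[-2.1825, 3.3066]  P^-=[1.7602 -0.1904; -0.1904 1.1900]  S=[2.1394 -0.8160; -0.8160 1.9507]  K=[0.8585 0.0540; 0.0686 0.6612]  nu=[0.3546, -7.2686]  x^+=[-2.2703, -1.4750]  P^+=[0.2534 0.0801; 0.0801 0.4012]
step 2: x^-=[-2.5973, -1.2672]  P^-=[0.5700 0.0227; 0.0227 0.7561]  S=[0.8642 -0.2470; -0.2470 1.3558]  K=[0.6671 0.0416; 0.0378 0.5607]  nu=[3.6518, -3.0102]  x^+=[-0.2865, -2.8169]  P^+=[0.1969 0.0621; 0.0621 0.3391]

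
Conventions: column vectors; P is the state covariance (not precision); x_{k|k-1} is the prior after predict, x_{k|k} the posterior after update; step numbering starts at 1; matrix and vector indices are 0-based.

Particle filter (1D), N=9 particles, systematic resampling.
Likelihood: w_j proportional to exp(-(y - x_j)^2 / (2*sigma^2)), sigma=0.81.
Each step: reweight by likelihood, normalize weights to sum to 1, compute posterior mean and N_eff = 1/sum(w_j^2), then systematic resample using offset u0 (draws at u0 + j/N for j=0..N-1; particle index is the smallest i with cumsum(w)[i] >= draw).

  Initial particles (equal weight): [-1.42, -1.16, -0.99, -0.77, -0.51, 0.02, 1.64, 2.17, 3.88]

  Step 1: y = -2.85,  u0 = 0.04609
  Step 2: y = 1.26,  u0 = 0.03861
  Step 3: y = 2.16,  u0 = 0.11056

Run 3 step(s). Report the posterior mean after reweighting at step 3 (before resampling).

post_mean = -0.8568

step 1: w=[0.4679, 0.2522, 0.1592, 0.0822, 0.0343, 0.0042, 0.0000, 0.0000, 0.0000]  mean=-1.1953  Neff=3.1659  idx=[0, 0, 0, 0, 1, 1, 1, 2, 3]
step 2: w=[0.0363, 0.0363, 0.0363, 0.0363, 0.0996, 0.0996, 0.0996, 0.1824, 0.3738]  mean=-1.0209  Neff=4.8075  idx=[1, 4, 5, 6, 7, 7, 8, 8, 8]
step 3: w=[0.0094, 0.0369, 0.0369, 0.0369, 0.0853, 0.0853, 0.2364, 0.2364, 0.2364]  mean=-0.8568  Neff=5.3641  idx=[3, 5, 6, 6, 7, 7, 8, 8, 8]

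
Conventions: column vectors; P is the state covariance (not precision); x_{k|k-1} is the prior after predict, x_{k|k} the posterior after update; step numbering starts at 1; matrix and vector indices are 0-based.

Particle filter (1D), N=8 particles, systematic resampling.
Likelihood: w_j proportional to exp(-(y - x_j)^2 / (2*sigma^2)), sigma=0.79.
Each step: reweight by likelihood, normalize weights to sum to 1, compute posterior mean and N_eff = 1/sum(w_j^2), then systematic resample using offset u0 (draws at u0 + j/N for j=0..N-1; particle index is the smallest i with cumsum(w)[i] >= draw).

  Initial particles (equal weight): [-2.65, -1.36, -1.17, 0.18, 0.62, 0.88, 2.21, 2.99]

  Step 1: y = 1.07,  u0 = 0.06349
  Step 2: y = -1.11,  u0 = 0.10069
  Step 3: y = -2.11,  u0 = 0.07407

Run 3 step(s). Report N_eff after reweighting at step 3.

N_eff = 5.5249

step 1: w=[0.0000, 0.0032, 0.0064, 0.1904, 0.3054, 0.3490, 0.1268, 0.0187]  mean=0.8551  Neff=3.7340  idx=[3, 3, 4, 4, 5, 5, 5, 6]
step 2: w=[0.3158, 0.3158, 0.1089, 0.1089, 0.0502, 0.0502, 0.0502, 0.0002]  mean=0.3816  Neff=4.3352  idx=[0, 0, 1, 1, 1, 2, 4, 6]
step 3: w=[0.1896, 0.1896, 0.1896, 0.1896, 0.1896, 0.0323, 0.0098, 0.0098]  mean=0.2080  Neff=5.5249  idx=[0, 1, 1, 2, 3, 3, 4, 5]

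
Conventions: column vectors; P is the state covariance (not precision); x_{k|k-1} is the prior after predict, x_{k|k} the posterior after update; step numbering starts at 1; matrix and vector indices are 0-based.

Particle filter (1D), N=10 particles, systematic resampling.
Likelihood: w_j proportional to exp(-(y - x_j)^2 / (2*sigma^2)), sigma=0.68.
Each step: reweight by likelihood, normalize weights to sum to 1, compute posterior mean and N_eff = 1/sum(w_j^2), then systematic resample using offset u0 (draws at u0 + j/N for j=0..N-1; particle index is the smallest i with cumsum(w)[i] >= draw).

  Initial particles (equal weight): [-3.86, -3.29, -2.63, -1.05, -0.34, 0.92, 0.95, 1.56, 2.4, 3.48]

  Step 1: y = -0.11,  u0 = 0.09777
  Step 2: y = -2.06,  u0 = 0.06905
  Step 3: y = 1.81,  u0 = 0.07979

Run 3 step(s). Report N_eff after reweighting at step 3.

N_eff = 4.2575

step 1: w=[0.0000, 0.0000, 0.0005, 0.1929, 0.4735, 0.1592, 0.1488, 0.0246, 0.0006, 0.0000]  mean=-0.0374  Neff=3.2311  idx=[3, 4, 4, 4, 4, 4, 5, 5, 6, 7]
step 2: w=[0.6191, 0.0761, 0.0761, 0.0761, 0.0761, 0.0761, 0.0001, 0.0001, 0.0001, 0.0000]  mean=-0.7791  Neff=2.4260  idx=[0, 0, 0, 0, 0, 0, 1, 2, 4, 5]
step 3: w=[0.0052, 0.0052, 0.0052, 0.0052, 0.0052, 0.0052, 0.2422, 0.2422, 0.2422, 0.2422]  mean=-0.3620  Neff=4.2575  idx=[6, 6, 7, 7, 7, 8, 8, 9, 9, 9]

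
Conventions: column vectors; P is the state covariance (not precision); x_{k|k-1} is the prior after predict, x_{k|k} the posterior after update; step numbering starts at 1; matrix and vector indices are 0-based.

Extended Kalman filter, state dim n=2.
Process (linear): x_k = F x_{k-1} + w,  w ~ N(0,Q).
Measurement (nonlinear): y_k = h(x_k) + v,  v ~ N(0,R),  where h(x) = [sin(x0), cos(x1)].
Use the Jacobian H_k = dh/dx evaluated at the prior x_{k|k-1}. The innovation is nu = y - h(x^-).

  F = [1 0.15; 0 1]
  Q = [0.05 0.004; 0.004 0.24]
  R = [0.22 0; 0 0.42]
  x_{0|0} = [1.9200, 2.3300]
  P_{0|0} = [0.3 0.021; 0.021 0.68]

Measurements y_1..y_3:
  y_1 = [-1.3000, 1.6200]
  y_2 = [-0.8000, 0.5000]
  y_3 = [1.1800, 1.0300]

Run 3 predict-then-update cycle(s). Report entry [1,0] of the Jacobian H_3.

step 1: x^-=[2.2695, 2.3300]  P^-=[0.3716 0.1270; 0.1270 0.9200]  H_jac=[-0.6432 0.0000; 0.0000 -0.7254]  S=[0.3737 0.0593; 0.0593 0.9041]  K=[-0.6299 -0.0606; -0.1026 -0.7314]  nu=[-2.0657, 2.3083]  x^+=[3.4308, 0.8536]  P^+=[0.2155 0.0351; 0.0351 0.4235]
step 2: x^-=[3.5588, 0.8536]  P^-=[0.2855 0.1026; 0.1026 0.6635]  H_jac=[-0.9142 0.0000; 0.0000 -0.7536]  S=[0.4586 0.0707; 0.0707 0.7968]  K=[-0.5618 -0.0472; -0.1093 -0.6178]  nu=[-0.3948, -0.1573]  x^+=[3.7881, 0.9939]  P^+=[0.1352 0.0263; 0.0263 0.3443]
step 3: x^-=[3.9371, 0.9939]  P^-=[0.2008 0.0820; 0.0820 0.5843]  H_jac=[-0.6999 0.0000; 0.0000 -0.8382]  S=[0.3184 0.0481; 0.0481 0.8305]  K=[-0.4328 -0.0577; -0.0919 -0.5844]  nu=[1.8943, 0.4846]  x^+=[3.0894, 0.5366]  P^+=[0.1360 0.0289; 0.0289 0.2928]

H_jac[1,0] = 0.0000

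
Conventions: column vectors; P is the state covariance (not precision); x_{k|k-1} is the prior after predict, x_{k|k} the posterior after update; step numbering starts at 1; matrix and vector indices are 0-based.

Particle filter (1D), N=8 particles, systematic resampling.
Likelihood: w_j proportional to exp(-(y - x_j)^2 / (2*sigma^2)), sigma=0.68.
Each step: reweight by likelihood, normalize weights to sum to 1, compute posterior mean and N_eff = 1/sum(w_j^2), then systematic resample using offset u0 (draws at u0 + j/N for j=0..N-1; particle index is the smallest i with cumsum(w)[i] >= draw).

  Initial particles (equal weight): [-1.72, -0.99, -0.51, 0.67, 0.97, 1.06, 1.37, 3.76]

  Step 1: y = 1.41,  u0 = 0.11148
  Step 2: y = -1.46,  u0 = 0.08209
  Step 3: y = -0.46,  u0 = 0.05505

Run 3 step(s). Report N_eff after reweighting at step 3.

step 1: w=[0.0000, 0.0006, 0.0057, 0.1696, 0.2487, 0.2686, 0.3061, 0.0008]  mean=1.0583  Neff=3.8995  idx=[3, 4, 4, 5, 5, 6, 6, 6]
step 2: w=[0.5533, 0.1260, 0.1260, 0.0779, 0.0779, 0.0130, 0.0130, 0.0130]  mean=0.8336  Neff=2.8526  idx=[0, 0, 0, 0, 1, 2, 3, 4]
step 3: w=[0.1810, 0.1810, 0.1810, 0.1810, 0.0789, 0.0789, 0.0592, 0.0592]  mean=0.7635  Neff=6.6469  idx=[0, 0, 1, 2, 3, 3, 5, 6]

N_eff = 6.6469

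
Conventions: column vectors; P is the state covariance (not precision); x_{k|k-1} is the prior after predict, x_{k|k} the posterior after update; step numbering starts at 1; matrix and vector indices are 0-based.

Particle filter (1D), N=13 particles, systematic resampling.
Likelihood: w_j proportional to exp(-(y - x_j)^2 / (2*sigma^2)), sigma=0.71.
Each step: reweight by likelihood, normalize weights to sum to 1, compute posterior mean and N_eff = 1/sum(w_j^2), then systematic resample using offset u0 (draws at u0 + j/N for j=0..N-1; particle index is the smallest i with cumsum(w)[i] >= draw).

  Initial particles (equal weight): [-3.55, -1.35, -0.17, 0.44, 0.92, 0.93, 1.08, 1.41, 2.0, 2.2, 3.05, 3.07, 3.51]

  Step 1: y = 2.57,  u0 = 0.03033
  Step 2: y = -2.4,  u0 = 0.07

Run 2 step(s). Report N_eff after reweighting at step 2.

N_eff = 1.0681

step 1: w=[0.0000, 0.0000, 0.0001, 0.0027, 0.0163, 0.0169, 0.0269, 0.0640, 0.1762, 0.2123, 0.1935, 0.1898, 0.1012]  mean=2.4988  Neff=6.0528  idx=[5, 7, 8, 8, 9, 9, 9, 10, 10, 11, 11, 11, 12]
step 2: w=[0.9670, 0.0323, 0.0003, 0.0003, 0.0000, 0.0000, 0.0000, 0.0000, 0.0000, 0.0000, 0.0000, 0.0000, 0.0000]  mean=0.9462  Neff=1.0681  idx=[0, 0, 0, 0, 0, 0, 0, 0, 0, 0, 0, 0, 1]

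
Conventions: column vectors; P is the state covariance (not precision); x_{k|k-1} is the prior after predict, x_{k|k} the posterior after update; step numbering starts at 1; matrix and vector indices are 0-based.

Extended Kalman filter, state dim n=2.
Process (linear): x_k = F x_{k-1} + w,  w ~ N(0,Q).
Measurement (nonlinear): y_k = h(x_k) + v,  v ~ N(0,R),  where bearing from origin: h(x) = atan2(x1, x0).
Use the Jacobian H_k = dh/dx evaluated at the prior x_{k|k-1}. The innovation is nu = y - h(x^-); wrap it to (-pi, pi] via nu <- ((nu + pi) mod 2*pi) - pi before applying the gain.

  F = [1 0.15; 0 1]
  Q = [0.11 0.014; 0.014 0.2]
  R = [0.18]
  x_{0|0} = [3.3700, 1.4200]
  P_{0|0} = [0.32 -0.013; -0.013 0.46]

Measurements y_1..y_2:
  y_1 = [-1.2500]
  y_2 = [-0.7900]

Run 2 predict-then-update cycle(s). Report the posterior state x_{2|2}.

x_post = [3.6725, -0.4399]

step 1: x^-=[3.5830, 1.4200]  P^-=[0.4365 0.0700; 0.0700 0.6600]  H_jac=[-0.0956 0.2412]  S=[0.2192]  K=[-0.1133; 0.6959]  nu=[-1.6273]  x^+=[3.7674, 0.2876]  P^+=[0.4336 0.0873; 0.0873 0.5539]
step 2: x^-=[3.8106, 0.2876]  P^-=[0.5823 0.1844; 0.1844 0.7539]  H_jac=[-0.0197 0.2609]  S=[0.2297]  K=[0.1595; 0.8407]  nu=[-0.8653]  x^+=[3.6725, -0.4399]  P^+=[0.5764 0.1536; 0.1536 0.5915]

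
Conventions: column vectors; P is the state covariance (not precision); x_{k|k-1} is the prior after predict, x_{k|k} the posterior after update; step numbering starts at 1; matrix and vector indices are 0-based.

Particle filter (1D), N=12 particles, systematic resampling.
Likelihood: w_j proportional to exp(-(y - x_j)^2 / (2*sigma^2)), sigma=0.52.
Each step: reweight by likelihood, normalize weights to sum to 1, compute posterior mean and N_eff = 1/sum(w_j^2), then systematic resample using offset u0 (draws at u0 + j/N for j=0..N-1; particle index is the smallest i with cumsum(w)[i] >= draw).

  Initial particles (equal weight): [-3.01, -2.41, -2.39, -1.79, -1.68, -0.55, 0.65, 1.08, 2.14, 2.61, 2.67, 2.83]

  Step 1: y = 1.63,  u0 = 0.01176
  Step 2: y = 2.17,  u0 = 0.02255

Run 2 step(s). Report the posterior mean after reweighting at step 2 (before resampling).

step 1: w=[0.0000, 0.0000, 0.0000, 0.0000, 0.0000, 0.0001, 0.0977, 0.3297, 0.3566, 0.0977, 0.0781, 0.0402]  mean=1.7598  Neff=3.8076  idx=[6, 6, 7, 7, 7, 8, 8, 8, 8, 8, 9, 10]
step 2: w=[0.0021, 0.0021, 0.0166, 0.0166, 0.0166, 0.1494, 0.1494, 0.1494, 0.1494, 0.1494, 0.1046, 0.0943]  mean=2.1800  Neff=7.5595  idx=[3, 5, 5, 6, 7, 7, 8, 8, 9, 9, 10, 11]

post_mean = 2.1800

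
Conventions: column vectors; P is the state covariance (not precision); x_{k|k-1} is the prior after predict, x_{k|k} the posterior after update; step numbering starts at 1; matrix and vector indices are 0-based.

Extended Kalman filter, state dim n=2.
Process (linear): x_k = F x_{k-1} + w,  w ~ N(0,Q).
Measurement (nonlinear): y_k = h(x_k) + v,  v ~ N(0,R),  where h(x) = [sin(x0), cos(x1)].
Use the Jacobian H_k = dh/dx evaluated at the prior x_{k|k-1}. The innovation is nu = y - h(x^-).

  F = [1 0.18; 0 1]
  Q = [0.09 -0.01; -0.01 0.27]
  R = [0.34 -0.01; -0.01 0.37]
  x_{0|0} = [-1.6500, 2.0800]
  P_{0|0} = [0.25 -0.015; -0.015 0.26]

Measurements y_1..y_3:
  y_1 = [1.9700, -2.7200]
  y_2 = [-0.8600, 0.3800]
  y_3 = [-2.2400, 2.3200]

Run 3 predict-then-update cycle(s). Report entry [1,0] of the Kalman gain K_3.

K[1,0] = 0.0984

step 1: x^-=[-1.2756, 2.0800]  P^-=[0.3430 0.0218; 0.0218 0.5300]  H_jac=[0.2909 0.0000; 0.0000 -0.8731]  S=[0.3690 -0.0155; -0.0155 0.7741]  K=[0.2696 -0.0192; -0.0080 -0.5980]  nu=[2.9267, -2.2325]  x^+=[-0.4437, 3.3917]  P^+=[0.3158 0.0112; 0.0112 0.2533]
step 2: x^-=[0.1668, 3.3917]  P^-=[0.4180 0.0468; 0.0468 0.5233]  H_jac=[0.9861 0.0000; 0.0000 0.2475]  S=[0.7465 0.0014; 0.0014 0.4020]  K=[0.5521 0.0269; 0.0612 0.3219]  nu=[-1.0260, 1.3489]  x^+=[-0.3635, 3.7630]  P^+=[0.1901 0.0178; 0.0178 0.4788]
step 3: x^-=[0.3139, 3.7630]  P^-=[0.3020 0.0940; 0.0940 0.7488]  H_jac=[0.9511 0.0000; 0.0000 0.5822]  S=[0.6132 0.0421; 0.0421 0.6238]  K=[0.4646 0.0564; 0.0984 0.6922]  nu=[-2.5487, 3.1330]  x^+=[-0.6935, 5.6811]  P^+=[0.1655 0.0279; 0.0279 0.4382]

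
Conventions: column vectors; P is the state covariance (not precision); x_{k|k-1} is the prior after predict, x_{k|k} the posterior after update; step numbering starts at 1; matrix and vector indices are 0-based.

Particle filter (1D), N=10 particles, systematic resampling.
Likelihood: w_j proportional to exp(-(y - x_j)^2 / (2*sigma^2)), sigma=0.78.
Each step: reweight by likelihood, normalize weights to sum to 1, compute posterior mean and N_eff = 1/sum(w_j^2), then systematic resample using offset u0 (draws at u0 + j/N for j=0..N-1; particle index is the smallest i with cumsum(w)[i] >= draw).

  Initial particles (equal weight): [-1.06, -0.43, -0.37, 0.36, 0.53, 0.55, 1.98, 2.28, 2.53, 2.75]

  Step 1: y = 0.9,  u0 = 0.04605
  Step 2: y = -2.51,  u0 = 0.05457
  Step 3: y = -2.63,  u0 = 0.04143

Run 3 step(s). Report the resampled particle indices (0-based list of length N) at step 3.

resampled_idx = [0, 1, 2, 3, 3, 4, 5, 6, 7, 8]

step 1: w=[0.0109, 0.0600, 0.0683, 0.2022, 0.2296, 0.2323, 0.0985, 0.0537, 0.0289, 0.0154]  mean=0.6928  Neff=5.8949  idx=[1, 3, 3, 4, 4, 4, 5, 5, 6, 7]
step 2: w=[0.8583, 0.0345, 0.0345, 0.0151, 0.0151, 0.0151, 0.0137, 0.0137, 0.0000, 0.0000]  mean=-0.3052  Neff=1.3511  idx=[0, 0, 0, 0, 0, 0, 0, 0, 0, 4]
step 3: w=[0.1109, 0.1109, 0.1109, 0.1109, 0.1109, 0.1109, 0.1109, 0.1109, 0.1109, 0.0016]  mean=-0.4284  Neff=9.0290  idx=[0, 1, 2, 3, 3, 4, 5, 6, 7, 8]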